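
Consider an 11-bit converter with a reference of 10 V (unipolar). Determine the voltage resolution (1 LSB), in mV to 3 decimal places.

4.883 mV

Full-scale span = 10 V.
LSB = 10 / 2^11 = 10 / 2048 = 0.00488281 V = 4.883 mV.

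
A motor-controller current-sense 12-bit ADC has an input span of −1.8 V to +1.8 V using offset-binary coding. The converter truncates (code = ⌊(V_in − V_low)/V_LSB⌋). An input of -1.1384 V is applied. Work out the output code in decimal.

code 752

With 4096 levels over 3.6 V, one step is 0.879 mV.
(V_in − V_low)/LSB = (-1.1384 − (−1.8)) / 0.000878906 = 752.754.
⌊·⌋(752.754) = 752.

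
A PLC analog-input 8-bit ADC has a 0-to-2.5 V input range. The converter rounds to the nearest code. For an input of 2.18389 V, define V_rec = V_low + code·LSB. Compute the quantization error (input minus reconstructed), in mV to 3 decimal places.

-3.610 mV

Step size: 2.5 V ÷ 2^8 = 9.766 mV.
(2.18389 − 0)/0.00976562 = 223.6303; round gives code 224.
Reconstructed: 2.1875 V.
V_in − V_rec = -0.00361 V = -3.610 mV.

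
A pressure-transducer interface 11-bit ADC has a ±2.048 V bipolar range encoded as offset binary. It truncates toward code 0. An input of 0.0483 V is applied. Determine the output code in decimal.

code 1048

With 2048 levels over 4.096 V, one step is 2.000 mV.
(V_in − V_low)/LSB = (0.0483 − (−2.048)) / 0.002 = 1048.150.
So the output code is 1048.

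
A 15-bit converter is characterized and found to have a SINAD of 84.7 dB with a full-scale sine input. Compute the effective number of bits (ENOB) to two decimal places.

13.78 bits

ENOB = (SINAD − 1.76) / 6.02 = (84.7 − 1.76)/6.02 = 13.777.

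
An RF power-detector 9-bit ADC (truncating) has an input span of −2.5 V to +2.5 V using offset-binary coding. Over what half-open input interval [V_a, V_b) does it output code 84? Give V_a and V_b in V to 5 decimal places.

LSB = 5/2^9 = 9.766 mV.
V_a = V_low + 84·LSB = -1.67969 V; V_b = V_low + 85·LSB = -1.66992 V.

[-1.67969 V, -1.66992 V)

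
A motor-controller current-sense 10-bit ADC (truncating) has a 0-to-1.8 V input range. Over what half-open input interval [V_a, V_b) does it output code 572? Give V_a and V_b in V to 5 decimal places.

LSB = 1.8/2^10 = 1.758 mV.
V_a = V_low + 572·LSB = 1.00547 V; V_b = V_low + 573·LSB = 1.00723 V.

[1.00547 V, 1.00723 V)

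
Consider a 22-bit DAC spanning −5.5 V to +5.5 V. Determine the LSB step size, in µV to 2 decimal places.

Full-scale span = 11 V.
LSB = 11 / 2^22 = 11 / 4194304 = 2.6226e-06 V = 2.62 µV.

2.62 µV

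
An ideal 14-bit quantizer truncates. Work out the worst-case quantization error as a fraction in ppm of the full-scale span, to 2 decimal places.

61.04 ppm

Truncating → worst-case error = 1 LSB = V_FS/2^14, so 1e+06/16384 = 61.0352 ppm of full scale.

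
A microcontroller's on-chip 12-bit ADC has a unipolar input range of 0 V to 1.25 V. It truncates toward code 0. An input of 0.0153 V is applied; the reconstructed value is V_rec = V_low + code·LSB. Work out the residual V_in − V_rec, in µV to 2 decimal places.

41.21 µV

One LSB is 1.25 V / 4096 = 305.18 µV.
Scaled input = 50.1350 LSBs, so code = 50.
Code 50 maps back to 0 + 50×0.000305176 V = 0.015258789 V.
Error = 0.0153 − 0.015258789 = 4.12109e-05 V = 41.21 µV.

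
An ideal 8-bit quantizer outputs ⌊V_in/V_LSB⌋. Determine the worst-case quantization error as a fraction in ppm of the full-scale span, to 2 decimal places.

3906.25 ppm

Truncating → worst-case error = 1 LSB = V_FS/2^8, so 1e+06/256 = 3906.25 ppm of full scale.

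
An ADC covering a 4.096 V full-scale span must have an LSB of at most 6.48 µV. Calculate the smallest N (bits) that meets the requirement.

Number of steps required ≥ 4.096 V / 6.48 µV = 632098.77.
Need 2^N ≥ 632098.77; 2^19 = 524288, 2^20 = 1048576.
Minimum N = 20.

20 bits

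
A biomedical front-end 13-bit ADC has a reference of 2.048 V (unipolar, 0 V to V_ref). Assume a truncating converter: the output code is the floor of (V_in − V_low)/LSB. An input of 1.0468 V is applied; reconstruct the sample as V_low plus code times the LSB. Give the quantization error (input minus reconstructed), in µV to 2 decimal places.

Step size: 2.048 V ÷ 2^13 = 250.00 µV.
Scaled input = 4187.2000 LSBs, so code = 4187.
Code 4187 maps back to 0 + 4187×0.00025 V = 1.04675 V.
Error = 1.0468 − 1.04675 = 5e-05 V = 50.00 µV.

50.00 µV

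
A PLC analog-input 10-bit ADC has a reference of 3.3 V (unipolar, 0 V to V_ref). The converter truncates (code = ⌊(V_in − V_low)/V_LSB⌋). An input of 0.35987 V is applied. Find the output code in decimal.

LSB = 3.3 V / 1024 = 3.223 mV.
(V_in − V_low)/LSB = (0.35987 − 0) / 0.00322266 = 111.669.
So the output code is 111.

code 111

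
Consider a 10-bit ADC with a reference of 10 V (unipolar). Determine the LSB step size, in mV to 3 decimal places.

9.766 mV

Full-scale span = 10 V.
LSB = 10 / 2^10 = 10 / 1024 = 0.00976562 V = 9.766 mV.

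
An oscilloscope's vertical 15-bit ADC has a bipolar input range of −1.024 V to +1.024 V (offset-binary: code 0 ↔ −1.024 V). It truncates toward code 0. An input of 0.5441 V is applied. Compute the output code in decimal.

With 32768 levels over 2.048 V, one step is 62.50 µV.
(V_in − V_low)/LSB = (0.5441 − (−1.024)) / 6.25e-05 = 25089.600.
Floor → code 25089.

code 25089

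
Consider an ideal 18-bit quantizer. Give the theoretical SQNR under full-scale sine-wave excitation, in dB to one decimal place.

SNR ≈ 6.02·N + 1.76 dB = 6.02·18 + 1.76 = 110.12 dB.

110.1 dB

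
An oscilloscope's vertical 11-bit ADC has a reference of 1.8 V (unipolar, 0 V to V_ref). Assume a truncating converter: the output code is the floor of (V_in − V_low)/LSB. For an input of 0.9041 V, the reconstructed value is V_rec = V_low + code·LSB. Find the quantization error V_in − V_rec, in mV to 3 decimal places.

Step size: 1.8 V ÷ 2^11 = 0.879 mV.
(0.9041 − 0)/0.000878906 = 1028.6649; ⌊·⌋ gives code 1028.
V_rec = 0 + 1028·0.000878906 = 0.90351563 V.
Difference: 0.000584375 V → 0.584 mV.

0.584 mV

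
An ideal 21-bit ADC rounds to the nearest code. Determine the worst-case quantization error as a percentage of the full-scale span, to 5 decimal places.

0.00002 %

Rounding → worst-case error = ½ LSB = V_FS/2^22, so 100/4194304 = 2.38419e-05 % of full scale.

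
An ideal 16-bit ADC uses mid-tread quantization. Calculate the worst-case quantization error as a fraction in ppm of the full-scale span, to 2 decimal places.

Rounding → worst-case error = ½ LSB = V_FS/2^17, so 1e+06/131072 = 7.62939 ppm of full scale.

7.63 ppm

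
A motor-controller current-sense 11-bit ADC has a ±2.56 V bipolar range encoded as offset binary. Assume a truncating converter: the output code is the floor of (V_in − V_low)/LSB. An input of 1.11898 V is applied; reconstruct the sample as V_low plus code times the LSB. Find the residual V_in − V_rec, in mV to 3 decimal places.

1.480 mV

LSB = 5.12/2^11 = 2.500 mV.
Scaled input = 1471.5920 LSBs, so code = 1471.
V_rec = (−2.56) + 1471·0.0025 = 1.1175 V.
V_in − V_rec = 0.00148 V = 1.480 mV.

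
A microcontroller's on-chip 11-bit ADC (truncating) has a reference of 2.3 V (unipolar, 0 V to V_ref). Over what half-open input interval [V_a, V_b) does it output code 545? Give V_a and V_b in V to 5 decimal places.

LSB = 2.3/2^11 = 1.123 mV.
V_a = V_low + 545·LSB = 0.612061 V; V_b = V_low + 546·LSB = 0.613184 V.

[0.61206 V, 0.61318 V)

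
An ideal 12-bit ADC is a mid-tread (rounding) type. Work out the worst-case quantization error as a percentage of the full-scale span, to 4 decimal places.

0.0122 %

Rounding → worst-case error = ½ LSB = V_FS/2^13, so 100/8192 = 0.012207 % of full scale.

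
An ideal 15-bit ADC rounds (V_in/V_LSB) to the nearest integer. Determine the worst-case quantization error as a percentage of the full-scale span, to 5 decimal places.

0.00153 %

Rounding → worst-case error = ½ LSB = V_FS/2^16, so 100/65536 = 0.00152588 % of full scale.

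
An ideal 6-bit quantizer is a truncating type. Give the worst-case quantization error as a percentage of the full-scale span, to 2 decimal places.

Truncating → worst-case error = 1 LSB = V_FS/2^6, so 100/64 = 1.5625 % of full scale.

1.56 %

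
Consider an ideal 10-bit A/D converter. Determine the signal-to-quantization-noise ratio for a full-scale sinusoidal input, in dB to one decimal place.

SNR ≈ 6.02·N + 1.76 dB = 6.02·10 + 1.76 = 61.96 dB.

62.0 dB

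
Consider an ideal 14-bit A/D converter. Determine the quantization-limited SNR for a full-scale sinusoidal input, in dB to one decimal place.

86.0 dB

SNR ≈ 6.02·N + 1.76 dB = 6.02·14 + 1.76 = 86.04 dB.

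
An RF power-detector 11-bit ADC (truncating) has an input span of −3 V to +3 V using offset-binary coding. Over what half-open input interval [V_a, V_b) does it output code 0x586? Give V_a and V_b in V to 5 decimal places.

[1.14258 V, 1.14551 V)

LSB = 6/2^11 = 2.930 mV.
Code 0x586 = 1414 decimal.
V_a = V_low + 1414·LSB = 1.14258 V; V_b = V_low + 1415·LSB = 1.14551 V.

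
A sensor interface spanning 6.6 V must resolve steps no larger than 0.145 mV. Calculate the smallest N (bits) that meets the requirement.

16 bits

Number of steps required ≥ 6.6 V / 0.145 mV = 45517.24.
Need 2^N ≥ 45517.24; 2^15 = 32768, 2^16 = 65536.
Minimum N = 16.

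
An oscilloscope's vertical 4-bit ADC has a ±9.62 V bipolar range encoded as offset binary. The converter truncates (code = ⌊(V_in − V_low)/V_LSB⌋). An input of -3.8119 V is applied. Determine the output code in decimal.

Full-scale span = 19.24 V; LSB = 19.24/2^4 = 1.2025 V.
Input sits at 4.830 steps above V_low.
Floor → code 4.

code 4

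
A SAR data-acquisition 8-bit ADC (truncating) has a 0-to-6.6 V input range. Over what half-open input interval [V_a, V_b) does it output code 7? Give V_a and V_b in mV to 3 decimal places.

[180.469 mV, 206.250 mV)

LSB = 6.6/2^8 = 25.781 mV.
V_a = V_low + 7·LSB = 0.180469 V; V_b = V_low + 8·LSB = 0.20625 V.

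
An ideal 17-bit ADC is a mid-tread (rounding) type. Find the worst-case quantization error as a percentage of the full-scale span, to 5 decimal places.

Rounding → worst-case error = ½ LSB = V_FS/2^18, so 100/262144 = 0.00038147 % of full scale.

0.00038 %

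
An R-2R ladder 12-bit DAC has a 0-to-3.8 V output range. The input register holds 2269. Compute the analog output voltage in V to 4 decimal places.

2.1050 V

LSB = 3.8 V / 2^12 = 0.928 mV.
V_out = 0 + 2269 × 0.000927734 V = 2.10503 V.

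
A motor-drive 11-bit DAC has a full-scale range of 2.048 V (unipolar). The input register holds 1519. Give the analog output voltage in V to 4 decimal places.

1.5190 V

LSB = 2.048 V / 2^11 = 1.000 mV.
V_out = 0 + 1519 × 0.001 V = 1.519 V.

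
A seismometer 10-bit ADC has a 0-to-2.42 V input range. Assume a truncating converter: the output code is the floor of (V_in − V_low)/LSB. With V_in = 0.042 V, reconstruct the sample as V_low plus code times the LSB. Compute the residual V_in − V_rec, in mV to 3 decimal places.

1.824 mV

LSB = 2.42/2^10 = 2.363 mV.
(0.042 − 0)/0.00236328 = 17.7719; ⌊·⌋ gives code 17.
Code 17 maps back to 0 + 17×0.00236328 V = 0.040175781 V.
V_in − V_rec = 0.00182422 V = 1.824 mV.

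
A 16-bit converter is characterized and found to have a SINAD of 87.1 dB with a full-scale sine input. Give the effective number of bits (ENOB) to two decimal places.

14.18 bits

ENOB = (SINAD − 1.76) / 6.02 = (87.1 − 1.76)/6.02 = 14.176.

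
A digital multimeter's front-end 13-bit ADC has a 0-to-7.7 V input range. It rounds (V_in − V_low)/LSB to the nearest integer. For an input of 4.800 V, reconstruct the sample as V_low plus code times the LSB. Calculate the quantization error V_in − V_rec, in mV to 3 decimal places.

-0.281 mV

One LSB is 7.7 V / 8192 = 0.940 mV.
(V_in − V_low)/LSB = (4.800 − 0)/0.000939941 = 5106.7013 → code 5107 (round).
V_rec = 0 + 5107·0.000939941 = 4.8002808 V.
Error = 4.800 − 4.8002808 = -0.000280762 V = -0.281 mV.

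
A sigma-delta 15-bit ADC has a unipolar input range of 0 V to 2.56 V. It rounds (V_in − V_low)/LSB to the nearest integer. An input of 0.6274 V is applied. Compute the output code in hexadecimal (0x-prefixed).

code 0x1F5F (decimal 8031)

LSB = 2.56 V / 32768 = 78.12 µV.
(0.6274 − 0) / 7.8125e-05 = 8030.720 LSBs.
So the output code is 8031.
In hexadecimal (0x-prefixed): 0x1F5F.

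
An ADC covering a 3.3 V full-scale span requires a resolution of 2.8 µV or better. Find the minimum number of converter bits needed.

21 bits

Number of steps required ≥ 3.3 V / 2.8 µV = 1178571.43.
Need 2^N ≥ 1178571.43; 2^20 = 1048576, 2^21 = 2097152.
Minimum N = 21.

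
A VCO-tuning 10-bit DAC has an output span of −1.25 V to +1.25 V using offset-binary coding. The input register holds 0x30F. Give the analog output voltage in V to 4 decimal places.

LSB = 2.5 V / 2^10 = 2.441 mV.
Code 0x30F = 783 decimal.
V_out = (−1.25) + 783 × 0.00244141 V = 0.661621 V.

0.6616 V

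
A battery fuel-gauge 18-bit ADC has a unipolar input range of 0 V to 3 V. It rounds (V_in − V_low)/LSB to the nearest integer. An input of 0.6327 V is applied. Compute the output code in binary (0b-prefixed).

Full-scale span = 3 V; LSB = 3/2^18 = 11.44 µV.
Input sits at 55286.170 steps above V_low.
Round → code 55286.
In binary (0b-prefixed): 0b1101011111110110.

code 0b1101011111110110 (decimal 55286)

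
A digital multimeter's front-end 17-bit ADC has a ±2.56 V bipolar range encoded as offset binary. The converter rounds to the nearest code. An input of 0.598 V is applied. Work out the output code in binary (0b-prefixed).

With 131072 levels over 5.12 V, one step is 39.06 µV.
(0.598 − (−2.56)) / 3.90625e-05 = 80844.800 LSBs.
Round → code 80845.
In binary (0b-prefixed): 0b10011101111001101.

code 0b10011101111001101 (decimal 80845)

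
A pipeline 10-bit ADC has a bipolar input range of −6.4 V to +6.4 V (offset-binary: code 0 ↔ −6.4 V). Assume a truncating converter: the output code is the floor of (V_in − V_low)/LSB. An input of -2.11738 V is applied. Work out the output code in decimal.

Full-scale span = 12.8 V; LSB = 12.8/2^10 = 12.500 mV.
Input sits at 342.610 steps above V_low.
⌊·⌋(342.610) = 342.

code 342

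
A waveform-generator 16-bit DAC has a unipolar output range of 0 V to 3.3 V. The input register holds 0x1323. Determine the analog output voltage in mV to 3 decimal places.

LSB = 3.3 V / 2^16 = 50.35 µV.
Code 0x1323 = 4899 decimal.
V_out = 0 + 4899 × 5.0354e-05 V = 0.246684 V.
= 246.684 mV.

246.684 mV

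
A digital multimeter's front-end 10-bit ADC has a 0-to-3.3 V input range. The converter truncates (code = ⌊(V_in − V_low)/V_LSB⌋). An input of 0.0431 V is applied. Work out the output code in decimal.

code 13

With 1024 levels over 3.3 V, one step is 3.223 mV.
(V_in − V_low)/LSB = (0.0431 − 0) / 0.00322266 = 13.374.
So the output code is 13.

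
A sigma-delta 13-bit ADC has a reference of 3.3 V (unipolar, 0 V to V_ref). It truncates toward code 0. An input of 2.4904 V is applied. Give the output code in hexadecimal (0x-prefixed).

Full-scale span = 3.3 V; LSB = 3.3/2^13 = 402.83 µV.
(2.4904 − 0) / 0.000402832 = 6182.229 LSBs.
Floor → code 6182.
In hexadecimal (0x-prefixed): 0x1826.

code 0x1826 (decimal 6182)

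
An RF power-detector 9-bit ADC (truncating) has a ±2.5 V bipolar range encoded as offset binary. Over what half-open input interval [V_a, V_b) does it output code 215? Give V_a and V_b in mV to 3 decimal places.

LSB = 5/2^9 = 9.766 mV.
V_a = V_low + 215·LSB = -0.400391 V; V_b = V_low + 216·LSB = -0.390625 V.

[-400.391 mV, -390.625 mV)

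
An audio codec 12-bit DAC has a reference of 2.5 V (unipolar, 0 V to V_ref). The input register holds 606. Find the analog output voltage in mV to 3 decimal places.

LSB = 2.5 V / 2^12 = 0.610 mV.
V_out = 0 + 606 × 0.000610352 V = 0.369873 V.
= 369.873 mV.

369.873 mV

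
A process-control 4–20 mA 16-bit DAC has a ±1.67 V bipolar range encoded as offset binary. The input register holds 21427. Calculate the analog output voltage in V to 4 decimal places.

-0.5780 V

LSB = 3.34 V / 2^16 = 50.96 µV.
V_out = (−1.67) + 21427 × 5.09644e-05 V = -0.577987 V.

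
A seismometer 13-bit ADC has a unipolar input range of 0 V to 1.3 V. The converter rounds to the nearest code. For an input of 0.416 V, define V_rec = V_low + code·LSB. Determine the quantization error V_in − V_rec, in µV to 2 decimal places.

69.82 µV

Step size: 1.3 V ÷ 2^13 = 158.69 µV.
Scaled input = 2621.4400 LSBs, so code = 2621.
Code 2621 maps back to 0 + 2621×0.000158691 V = 0.41593018 V.
Difference: 6.98242e-05 V → 69.82 µV.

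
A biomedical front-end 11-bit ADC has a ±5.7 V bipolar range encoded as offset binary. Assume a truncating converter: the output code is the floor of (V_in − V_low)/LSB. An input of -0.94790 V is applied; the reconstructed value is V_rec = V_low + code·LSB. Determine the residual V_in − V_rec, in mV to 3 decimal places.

Step size: 11.4 V ÷ 2^11 = 5.566 mV.
(V_in − V_low)/LSB = (-0.94790 − (−5.7))/0.00556641 = 853.7106 → code 853 (floor).
V_rec = (−5.7) + 853·0.00556641 = -0.95185547 V.
Difference: 0.00395547 V → 3.955 mV.

3.955 mV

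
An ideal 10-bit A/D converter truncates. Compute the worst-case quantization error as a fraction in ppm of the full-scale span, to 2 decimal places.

976.56 ppm

Truncating → worst-case error = 1 LSB = V_FS/2^10, so 1e+06/1024 = 976.562 ppm of full scale.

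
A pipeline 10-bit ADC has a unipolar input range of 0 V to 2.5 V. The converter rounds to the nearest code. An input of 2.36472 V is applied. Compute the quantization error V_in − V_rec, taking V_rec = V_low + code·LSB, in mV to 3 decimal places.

LSB = 2.5/2^10 = 2.441 mV.
(2.36472 − 0)/0.00244141 = 968.5893; round gives code 969.
Code 969 maps back to 0 + 969×0.00244141 V = 2.3657227 V.
Error = 2.36472 − 2.3657227 = -0.00100266 V = -1.003 mV.

-1.003 mV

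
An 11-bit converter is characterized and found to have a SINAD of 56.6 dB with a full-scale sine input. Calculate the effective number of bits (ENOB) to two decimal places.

9.11 bits

ENOB = (SINAD − 1.76) / 6.02 = (56.6 − 1.76)/6.02 = 9.110.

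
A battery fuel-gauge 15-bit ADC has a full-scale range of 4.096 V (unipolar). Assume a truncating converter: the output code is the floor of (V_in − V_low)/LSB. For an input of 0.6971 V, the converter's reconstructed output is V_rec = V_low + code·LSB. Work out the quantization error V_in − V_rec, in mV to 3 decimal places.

0.100 mV

One LSB is 4.096 V / 32768 = 125.00 µV.
Scaled input = 5576.8000 LSBs, so code = 5576.
Reconstructed: 0.697 V.
Difference: 0.0001 V → 0.100 mV.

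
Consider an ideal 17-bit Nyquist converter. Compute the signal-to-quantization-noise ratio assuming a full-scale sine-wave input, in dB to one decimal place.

SNR ≈ 6.02·N + 1.76 dB = 6.02·17 + 1.76 = 104.10 dB.

104.1 dB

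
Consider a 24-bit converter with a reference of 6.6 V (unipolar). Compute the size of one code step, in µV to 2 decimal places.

Full-scale span = 6.6 V.
LSB = 6.6 / 2^24 = 6.6 / 16777216 = 3.93391e-07 V = 0.39 µV.

0.39 µV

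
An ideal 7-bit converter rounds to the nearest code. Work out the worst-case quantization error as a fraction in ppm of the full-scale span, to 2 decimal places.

Rounding → worst-case error = ½ LSB = V_FS/2^8, so 1e+06/256 = 3906.25 ppm of full scale.

3906.25 ppm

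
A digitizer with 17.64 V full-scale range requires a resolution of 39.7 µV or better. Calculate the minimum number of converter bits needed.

19 bits

Number of steps required ≥ 17.64 V / 39.7 µV = 444332.49.
Need 2^N ≥ 444332.49; 2^18 = 262144, 2^19 = 524288.
Minimum N = 19.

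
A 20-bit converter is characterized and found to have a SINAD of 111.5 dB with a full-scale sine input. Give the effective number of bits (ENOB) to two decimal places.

18.23 bits

ENOB = (SINAD − 1.76) / 6.02 = (111.5 − 1.76)/6.02 = 18.229.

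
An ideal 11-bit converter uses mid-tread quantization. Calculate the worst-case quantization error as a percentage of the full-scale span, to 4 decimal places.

Rounding → worst-case error = ½ LSB = V_FS/2^12, so 100/4096 = 0.0244141 % of full scale.

0.0244 %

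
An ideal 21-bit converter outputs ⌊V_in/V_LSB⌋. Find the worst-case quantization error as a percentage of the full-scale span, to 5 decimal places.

Truncating → worst-case error = 1 LSB = V_FS/2^21, so 100/2097152 = 4.76837e-05 % of full scale.

0.00005 %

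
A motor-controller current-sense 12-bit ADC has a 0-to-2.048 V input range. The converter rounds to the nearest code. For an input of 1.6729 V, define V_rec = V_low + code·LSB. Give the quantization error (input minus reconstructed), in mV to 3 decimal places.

-0.100 mV

Step size: 2.048 V ÷ 2^12 = 0.500 mV.
(V_in − V_low)/LSB = (1.6729 − 0)/0.0005 = 3345.8000 → code 3346 (round).
V_rec = 0 + 3346·0.0005 = 1.673 V.
Difference: -0.0001 V → -0.100 mV.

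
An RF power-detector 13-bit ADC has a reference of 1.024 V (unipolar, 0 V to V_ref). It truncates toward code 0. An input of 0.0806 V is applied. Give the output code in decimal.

code 644

With 8192 levels over 1.024 V, one step is 125.00 µV.
Input sits at 644.800 steps above V_low.
Floor → code 644.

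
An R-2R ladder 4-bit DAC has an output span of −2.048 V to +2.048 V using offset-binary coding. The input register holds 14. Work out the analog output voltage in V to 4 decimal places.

LSB = 4.096 V / 2^4 = 256.000 mV.
V_out = (−2.048) + 14 × 0.256 V = 1.536 V.

1.5360 V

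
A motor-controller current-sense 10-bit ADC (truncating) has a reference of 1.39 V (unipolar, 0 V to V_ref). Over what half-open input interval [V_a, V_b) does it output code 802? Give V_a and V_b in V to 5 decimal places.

LSB = 1.39/2^10 = 1.357 mV.
V_a = V_low + 802·LSB = 1.08865 V; V_b = V_low + 803·LSB = 1.09001 V.

[1.08865 V, 1.09001 V)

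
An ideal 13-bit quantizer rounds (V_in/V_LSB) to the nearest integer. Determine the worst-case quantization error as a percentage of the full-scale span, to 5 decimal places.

0.00610 %

Rounding → worst-case error = ½ LSB = V_FS/2^14, so 100/16384 = 0.00610352 % of full scale.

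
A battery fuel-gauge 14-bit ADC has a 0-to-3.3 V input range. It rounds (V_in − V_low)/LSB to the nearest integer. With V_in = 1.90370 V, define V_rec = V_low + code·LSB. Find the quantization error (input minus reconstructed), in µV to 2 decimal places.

-84.18 µV

LSB = 3.3/2^14 = 201.42 µV.
(1.90370 − 0)/0.000201416 = 9451.5821; round gives code 9452.
Code 9452 maps back to 0 + 9452×0.000201416 V = 1.9037842 V.
Difference: -8.41797e-05 V → -84.18 µV.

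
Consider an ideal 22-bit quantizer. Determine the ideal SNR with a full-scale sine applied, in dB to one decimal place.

SNR ≈ 6.02·N + 1.76 dB = 6.02·22 + 1.76 = 134.20 dB.

134.2 dB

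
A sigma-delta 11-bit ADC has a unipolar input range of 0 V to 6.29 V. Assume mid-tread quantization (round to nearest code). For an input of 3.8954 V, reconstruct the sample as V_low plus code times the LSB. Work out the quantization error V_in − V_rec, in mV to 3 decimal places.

Step size: 6.29 V ÷ 2^11 = 3.071 mV.
(3.8954 − 0)/0.00307129 = 1268.3274; round gives code 1268.
Reconstructed: 3.8943945 V.
Error = 3.8954 − 3.8943945 = 0.00100547 V = 1.005 mV.

1.005 mV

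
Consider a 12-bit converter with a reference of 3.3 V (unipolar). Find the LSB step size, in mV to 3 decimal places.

0.806 mV

Full-scale span = 3.3 V.
LSB = 3.3 / 2^12 = 3.3 / 4096 = 0.000805664 V = 0.806 mV.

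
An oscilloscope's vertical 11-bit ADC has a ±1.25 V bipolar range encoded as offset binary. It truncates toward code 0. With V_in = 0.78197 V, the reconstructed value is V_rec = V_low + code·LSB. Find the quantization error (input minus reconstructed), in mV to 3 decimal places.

One LSB is 2.5 V / 2048 = 1.221 mV.
(0.78197 − (−1.25))/0.0012207 = 1664.5898; ⌊·⌋ gives code 1664.
Reconstructed: 0.78125 V.
Difference: 0.00072 V → 0.720 mV.

0.720 mV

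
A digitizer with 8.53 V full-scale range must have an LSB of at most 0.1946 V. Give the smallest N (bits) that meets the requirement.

6 bits

Number of steps required ≥ 8.53 V / 0.1946 V = 43.83.
Need 2^N ≥ 43.83; 2^5 = 32, 2^6 = 64.
Minimum N = 6.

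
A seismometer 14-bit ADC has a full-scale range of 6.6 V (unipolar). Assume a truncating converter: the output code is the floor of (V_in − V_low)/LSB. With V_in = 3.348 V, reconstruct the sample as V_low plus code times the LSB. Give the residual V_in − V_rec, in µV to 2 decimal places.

62.99 µV

Step size: 6.6 V ÷ 2^14 = 402.83 µV.
Scaled input = 8311.1564 LSBs, so code = 8311.
V_rec = 0 + 8311·0.000402832 = 3.347937 V.
Difference: 6.29883e-05 V → 62.99 µV.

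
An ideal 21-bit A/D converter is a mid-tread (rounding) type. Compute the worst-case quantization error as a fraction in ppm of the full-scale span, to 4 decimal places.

Rounding → worst-case error = ½ LSB = V_FS/2^22, so 1e+06/4194304 = 0.238419 ppm of full scale.

0.2384 ppm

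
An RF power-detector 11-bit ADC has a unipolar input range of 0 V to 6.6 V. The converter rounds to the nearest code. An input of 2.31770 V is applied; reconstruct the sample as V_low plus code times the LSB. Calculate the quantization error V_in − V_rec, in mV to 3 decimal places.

0.610 mV

Step size: 6.6 V ÷ 2^11 = 3.223 mV.
Scaled input = 719.1893 LSBs, so code = 719.
Reconstructed: 2.3170898 V.
Difference: 0.000610156 V → 0.610 mV.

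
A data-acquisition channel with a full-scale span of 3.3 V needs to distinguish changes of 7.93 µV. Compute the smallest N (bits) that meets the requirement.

19 bits

Number of steps required ≥ 3.3 V / 7.93 µV = 416141.24.
Need 2^N ≥ 416141.24; 2^18 = 262144, 2^19 = 524288.
Minimum N = 19.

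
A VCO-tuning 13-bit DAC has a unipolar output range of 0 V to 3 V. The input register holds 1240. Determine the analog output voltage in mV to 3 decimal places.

454.102 mV

LSB = 3 V / 2^13 = 366.21 µV.
V_out = 0 + 1240 × 0.000366211 V = 0.454102 V.
= 454.102 mV.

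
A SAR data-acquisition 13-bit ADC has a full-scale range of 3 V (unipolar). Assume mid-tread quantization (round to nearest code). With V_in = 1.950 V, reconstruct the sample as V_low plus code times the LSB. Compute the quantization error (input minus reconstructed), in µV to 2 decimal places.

-73.24 µV

One LSB is 3 V / 8192 = 366.21 µV.
Scaled input = 5324.8000 LSBs, so code = 5325.
Code 5325 maps back to 0 + 5325×0.000366211 V = 1.9500732 V.
V_in − V_rec = -7.32422e-05 V = -73.24 µV.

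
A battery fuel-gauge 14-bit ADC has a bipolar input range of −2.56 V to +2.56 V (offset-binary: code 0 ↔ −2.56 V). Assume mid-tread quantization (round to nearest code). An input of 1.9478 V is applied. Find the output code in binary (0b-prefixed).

LSB = 5.12 V / 16384 = 312.50 µV.
(1.9478 − (−2.56)) / 0.0003125 = 14424.960 LSBs.
So the output code is 14425.
In binary (0b-prefixed): 0b11100001011001.

code 0b11100001011001 (decimal 14425)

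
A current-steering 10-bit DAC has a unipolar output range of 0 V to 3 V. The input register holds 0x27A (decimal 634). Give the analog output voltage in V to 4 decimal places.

LSB = 3 V / 2^10 = 2.930 mV.
Code 0x27A = 634 decimal.
V_out = 0 + 634 × 0.00292969 V = 1.85742 V.

1.8574 V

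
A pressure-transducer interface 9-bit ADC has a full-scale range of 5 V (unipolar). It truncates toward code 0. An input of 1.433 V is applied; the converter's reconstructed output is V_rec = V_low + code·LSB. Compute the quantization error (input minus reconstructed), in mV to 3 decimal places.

Step size: 5 V ÷ 2^9 = 9.766 mV.
(1.433 − 0)/0.00976562 = 146.7392; ⌊·⌋ gives code 146.
V_rec = 0 + 146·0.00976562 = 1.4257812 V.
Error = 1.433 − 1.4257812 = 0.00721875 V = 7.219 mV.

7.219 mV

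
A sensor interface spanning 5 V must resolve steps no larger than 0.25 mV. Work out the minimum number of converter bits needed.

Number of steps required ≥ 5 V / 0.25 mV = 20000.00.
Need 2^N ≥ 20000.00; 2^14 = 16384, 2^15 = 32768.
Minimum N = 15.

15 bits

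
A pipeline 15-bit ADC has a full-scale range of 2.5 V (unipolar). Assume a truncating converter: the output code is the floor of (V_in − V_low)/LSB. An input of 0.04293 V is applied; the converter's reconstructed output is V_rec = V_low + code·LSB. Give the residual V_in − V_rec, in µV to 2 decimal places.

LSB = 2.5/2^15 = 76.29 µV.
Scaled input = 562.6921 LSBs, so code = 562.
Reconstructed: 0.042877197 V.
Error = 0.04293 − 0.042877197 = 5.28027e-05 V = 52.80 µV.

52.80 µV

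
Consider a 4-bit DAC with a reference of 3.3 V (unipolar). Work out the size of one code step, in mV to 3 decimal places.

206.250 mV

Full-scale span = 3.3 V.
LSB = 3.3 / 2^4 = 3.3 / 16 = 0.20625 V = 206.250 mV.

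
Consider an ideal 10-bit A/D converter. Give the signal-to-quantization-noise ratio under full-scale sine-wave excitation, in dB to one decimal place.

SNR ≈ 6.02·N + 1.76 dB = 6.02·10 + 1.76 = 61.96 dB.

62.0 dB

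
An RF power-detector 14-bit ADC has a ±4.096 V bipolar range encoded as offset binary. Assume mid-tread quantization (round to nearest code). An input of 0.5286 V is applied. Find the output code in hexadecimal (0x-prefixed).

Full-scale span = 8.192 V; LSB = 8.192/2^14 = 0.500 mV.
(0.5286 − (−4.096)) / 0.0005 = 9249.200 LSBs.
Round → code 9249.
In hexadecimal (0x-prefixed): 0x2421.

code 0x2421 (decimal 9249)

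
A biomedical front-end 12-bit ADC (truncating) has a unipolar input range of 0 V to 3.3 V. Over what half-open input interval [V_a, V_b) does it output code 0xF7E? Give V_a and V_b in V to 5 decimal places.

[3.19526 V, 3.19607 V)

LSB = 3.3/2^12 = 0.806 mV.
Code 0xF7E = 3966 decimal.
V_a = V_low + 3966·LSB = 3.19526 V; V_b = V_low + 3967·LSB = 3.19607 V.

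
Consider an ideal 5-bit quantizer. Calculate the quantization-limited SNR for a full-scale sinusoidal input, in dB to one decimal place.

31.9 dB

SNR ≈ 6.02·N + 1.76 dB = 6.02·5 + 1.76 = 31.86 dB.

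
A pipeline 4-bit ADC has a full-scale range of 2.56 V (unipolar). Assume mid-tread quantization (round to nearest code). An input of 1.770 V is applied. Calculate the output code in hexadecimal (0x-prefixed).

Full-scale span = 2.56 V; LSB = 2.56/2^4 = 160.000 mV.
Input sits at 11.062 steps above V_low.
round(11.062) = 11.
In hexadecimal (0x-prefixed): 0xB.

code 0xB (decimal 11)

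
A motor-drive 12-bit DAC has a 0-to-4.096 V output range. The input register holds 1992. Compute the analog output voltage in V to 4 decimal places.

LSB = 4.096 V / 2^12 = 1.000 mV.
V_out = 0 + 1992 × 0.001 V = 1.992 V.

1.9920 V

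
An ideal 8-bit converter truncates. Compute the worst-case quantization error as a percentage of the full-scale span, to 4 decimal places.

0.3906 %

Truncating → worst-case error = 1 LSB = V_FS/2^8, so 100/256 = 0.390625 % of full scale.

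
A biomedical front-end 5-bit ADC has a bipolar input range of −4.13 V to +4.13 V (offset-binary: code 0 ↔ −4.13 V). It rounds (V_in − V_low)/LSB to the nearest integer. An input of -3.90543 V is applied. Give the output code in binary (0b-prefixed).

LSB = 8.26 V / 32 = 258.125 mV.
(-3.90543 − (−4.13)) / 0.258125 = 0.870 LSBs.
round(0.870) = 1.
In binary (0b-prefixed): 0b1.

code 0b1 (decimal 1)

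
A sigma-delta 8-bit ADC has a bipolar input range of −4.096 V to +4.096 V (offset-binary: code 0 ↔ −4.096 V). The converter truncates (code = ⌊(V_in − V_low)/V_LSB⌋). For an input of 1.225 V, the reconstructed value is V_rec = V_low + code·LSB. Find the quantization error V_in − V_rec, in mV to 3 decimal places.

Step size: 8.192 V ÷ 2^8 = 32.000 mV.
(V_in − V_low)/LSB = (1.225 − (−4.096))/0.032 = 166.2812 → code 166 (floor).
V_rec = (−4.096) + 166·0.032 = 1.216 V.
V_in − V_rec = 0.009 V = 9.000 mV.

9.000 mV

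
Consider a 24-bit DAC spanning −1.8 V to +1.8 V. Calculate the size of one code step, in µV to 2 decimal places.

0.21 µV

Full-scale span = 3.6 V.
LSB = 3.6 / 2^24 = 3.6 / 16777216 = 2.14577e-07 V = 0.21 µV.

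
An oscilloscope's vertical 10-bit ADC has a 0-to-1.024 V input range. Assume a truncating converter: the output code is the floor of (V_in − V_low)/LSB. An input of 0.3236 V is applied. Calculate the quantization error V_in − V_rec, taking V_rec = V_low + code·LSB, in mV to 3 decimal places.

0.600 mV

One LSB is 1.024 V / 1024 = 1.000 mV.
Scaled input = 323.6000 LSBs, so code = 323.
V_rec = 0 + 323·0.001 = 0.323 V.
Error = 0.3236 − 0.323 = 0.0006 V = 0.600 mV.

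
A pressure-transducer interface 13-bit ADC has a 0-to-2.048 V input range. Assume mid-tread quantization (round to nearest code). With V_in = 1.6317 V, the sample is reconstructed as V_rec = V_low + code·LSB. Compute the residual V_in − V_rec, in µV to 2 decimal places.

-50.00 µV

LSB = 2.048/2^13 = 250.00 µV.
Scaled input = 6526.8000 LSBs, so code = 6527.
V_rec = 0 + 6527·0.00025 = 1.63175 V.
V_in − V_rec = -5e-05 V = -50.00 µV.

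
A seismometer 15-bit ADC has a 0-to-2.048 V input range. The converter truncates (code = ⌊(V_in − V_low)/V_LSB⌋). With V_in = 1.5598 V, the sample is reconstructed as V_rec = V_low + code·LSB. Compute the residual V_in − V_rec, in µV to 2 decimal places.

50.00 µV

Step size: 2.048 V ÷ 2^15 = 62.50 µV.
(V_in − V_low)/LSB = (1.5598 − 0)/6.25e-05 = 24956.8000 → code 24956 (floor).
Code 24956 maps back to 0 + 24956×6.25e-05 V = 1.55975 V.
Difference: 5e-05 V → 50.00 µV.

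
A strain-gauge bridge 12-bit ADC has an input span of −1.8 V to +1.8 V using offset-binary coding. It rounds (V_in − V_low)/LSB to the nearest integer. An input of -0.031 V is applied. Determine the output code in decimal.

code 2013

With 4096 levels over 3.6 V, one step is 0.879 mV.
Input sits at 2012.729 steps above V_low.
Round → code 2013.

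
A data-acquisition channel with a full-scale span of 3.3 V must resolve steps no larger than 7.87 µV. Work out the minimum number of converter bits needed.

19 bits

Number of steps required ≥ 3.3 V / 7.87 µV = 419313.85.
Need 2^N ≥ 419313.85; 2^18 = 262144, 2^19 = 524288.
Minimum N = 19.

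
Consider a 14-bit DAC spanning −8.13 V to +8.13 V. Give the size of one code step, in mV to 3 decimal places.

0.992 mV

Full-scale span = 16.26 V.
LSB = 16.26 / 2^14 = 16.26 / 16384 = 0.000992432 V = 0.992 mV.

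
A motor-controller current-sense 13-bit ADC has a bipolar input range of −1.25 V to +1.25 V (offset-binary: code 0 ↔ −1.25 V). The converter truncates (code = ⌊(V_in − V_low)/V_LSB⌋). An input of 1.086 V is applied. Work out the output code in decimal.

With 8192 levels over 2.5 V, one step is 305.18 µV.
(1.086 − (−1.25)) / 0.000305176 = 7654.605 LSBs.
So the output code is 7654.

code 7654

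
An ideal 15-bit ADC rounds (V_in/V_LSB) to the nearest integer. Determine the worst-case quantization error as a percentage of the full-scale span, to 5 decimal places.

Rounding → worst-case error = ½ LSB = V_FS/2^16, so 100/65536 = 0.00152588 % of full scale.

0.00153 %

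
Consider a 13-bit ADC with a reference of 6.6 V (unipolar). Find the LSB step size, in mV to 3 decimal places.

Full-scale span = 6.6 V.
LSB = 6.6 / 2^13 = 6.6 / 8192 = 0.000805664 V = 0.806 mV.

0.806 mV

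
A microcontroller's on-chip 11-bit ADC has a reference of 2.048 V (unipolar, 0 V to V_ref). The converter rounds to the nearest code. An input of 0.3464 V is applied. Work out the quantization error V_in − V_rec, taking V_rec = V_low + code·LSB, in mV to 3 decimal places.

0.400 mV

One LSB is 2.048 V / 2048 = 1.000 mV.
(0.3464 − 0)/0.001 = 346.4000; round gives code 346.
Code 346 maps back to 0 + 346×0.001 V = 0.346 V.
V_in − V_rec = 0.0004 V = 0.400 mV.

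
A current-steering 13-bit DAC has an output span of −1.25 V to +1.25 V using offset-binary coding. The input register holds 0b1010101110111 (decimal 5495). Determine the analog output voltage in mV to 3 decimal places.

LSB = 2.5 V / 2^13 = 305.18 µV.
Code 0b1010101110111 = 5495 decimal.
V_out = (−1.25) + 5495 × 0.000305176 V = 0.426941 V.
= 426.941 mV.

426.941 mV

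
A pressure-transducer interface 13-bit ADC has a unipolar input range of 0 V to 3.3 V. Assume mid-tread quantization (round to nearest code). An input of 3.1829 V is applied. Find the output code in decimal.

code 7901

With 8192 levels over 3.3 V, one step is 402.83 µV.
Input sits at 7901.308 steps above V_low.
So the output code is 7901.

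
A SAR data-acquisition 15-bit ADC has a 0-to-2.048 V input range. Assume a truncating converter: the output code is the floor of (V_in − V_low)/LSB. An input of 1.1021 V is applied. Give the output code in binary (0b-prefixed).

code 0b100010011100001 (decimal 17633)

With 32768 levels over 2.048 V, one step is 62.50 µV.
(V_in − V_low)/LSB = (1.1021 − 0) / 6.25e-05 = 17633.600.
So the output code is 17633.
In binary (0b-prefixed): 0b100010011100001.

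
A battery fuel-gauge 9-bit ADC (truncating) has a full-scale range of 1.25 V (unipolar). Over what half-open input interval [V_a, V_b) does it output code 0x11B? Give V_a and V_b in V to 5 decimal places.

LSB = 1.25/2^9 = 2.441 mV.
Code 0x11B = 283 decimal.
V_a = V_low + 283·LSB = 0.690918 V; V_b = V_low + 284·LSB = 0.693359 V.

[0.69092 V, 0.69336 V)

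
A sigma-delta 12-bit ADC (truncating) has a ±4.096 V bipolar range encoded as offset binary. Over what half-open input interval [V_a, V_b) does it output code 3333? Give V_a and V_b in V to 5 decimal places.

LSB = 8.192/2^12 = 2.000 mV.
V_a = V_low + 3333·LSB = 2.57 V; V_b = V_low + 3334·LSB = 2.572 V.

[2.57000 V, 2.57200 V)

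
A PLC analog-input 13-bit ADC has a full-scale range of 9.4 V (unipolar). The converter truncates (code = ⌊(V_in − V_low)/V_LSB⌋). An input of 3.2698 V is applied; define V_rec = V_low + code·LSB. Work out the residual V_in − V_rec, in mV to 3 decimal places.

0.684 mV

LSB = 9.4/2^13 = 1.147 mV.
(V_in − V_low)/LSB = (3.2698 − 0)/0.00114746 = 2849.5959 → code 2849 (floor).
Code 2849 maps back to 0 + 2849×0.00114746 V = 3.2691162 V.
Error = 3.2698 − 3.2691162 = 0.000683789 V = 0.684 mV.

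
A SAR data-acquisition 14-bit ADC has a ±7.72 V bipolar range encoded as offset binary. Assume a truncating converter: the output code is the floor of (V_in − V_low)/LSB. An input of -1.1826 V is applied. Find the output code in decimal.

LSB = 15.44 V / 16384 = 0.942 mV.
(-1.1826 − (−7.72)) / 0.000942383 = 6937.096 LSBs.
Floor → code 6937.

code 6937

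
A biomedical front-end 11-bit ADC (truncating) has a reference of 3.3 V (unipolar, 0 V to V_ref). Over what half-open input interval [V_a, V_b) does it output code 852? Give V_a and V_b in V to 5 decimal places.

LSB = 3.3/2^11 = 1.611 mV.
V_a = V_low + 852·LSB = 1.37285 V; V_b = V_low + 853·LSB = 1.37446 V.

[1.37285 V, 1.37446 V)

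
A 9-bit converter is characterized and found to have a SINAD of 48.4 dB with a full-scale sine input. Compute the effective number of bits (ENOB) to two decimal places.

ENOB = (SINAD − 1.76) / 6.02 = (48.4 − 1.76)/6.02 = 7.748.

7.75 bits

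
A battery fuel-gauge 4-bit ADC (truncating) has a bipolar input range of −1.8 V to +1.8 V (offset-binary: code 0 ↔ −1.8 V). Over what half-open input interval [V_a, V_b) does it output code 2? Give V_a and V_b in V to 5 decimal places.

[-1.35000 V, -1.12500 V)

LSB = 3.6/2^4 = 225.000 mV.
V_a = V_low + 2·LSB = -1.35 V; V_b = V_low + 3·LSB = -1.125 V.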